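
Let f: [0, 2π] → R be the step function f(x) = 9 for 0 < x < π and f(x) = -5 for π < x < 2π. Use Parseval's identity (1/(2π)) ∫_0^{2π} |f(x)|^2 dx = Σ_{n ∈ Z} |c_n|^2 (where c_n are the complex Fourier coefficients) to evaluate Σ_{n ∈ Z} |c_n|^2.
Σ |c_n|^2 = 53

Parseval equates the L^2 energy of f (normalised by 1/(2π)) with the ℓ^2 sum of its Fourier coefficients: (1/(2π)) ∫_0^{2π} |f|^2 = Σ |c_n|^2.
Compute the left side: (1/(2π)) [∫_0^π 9^2 dx + ∫_π^{2π} (-5)^2 dx] = (1/(2π)) · (81π + 25π) = (81 + 25)/2 = 53.
So Σ_{n ∈ Z} |c_n|^2 = 53.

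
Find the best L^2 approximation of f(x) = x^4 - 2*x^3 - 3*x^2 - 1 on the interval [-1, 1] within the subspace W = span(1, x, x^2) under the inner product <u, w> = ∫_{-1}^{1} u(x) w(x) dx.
g(x) = -15*x^2/7 - 6*x/5 - 38/35

The best approximation g ∈ W is the orthogonal projection of f onto W. Writing g = a_0 + a_1 x + a_2 x^2, the coefficients solve the normal equations G · a = b where
  G_{ij} = <φ_i, φ_j> and b_i = <f, φ_i>, with φ_0 = 1, φ_1 = x, φ_2 = x^2.
G =
  [2, 0, 2/3]
  [0, 2/3, 0]
  [2/3, 0, 2/5],
b = (-18/5, -4/5, -166/105).
Solving gives a_0 = -38/35, a_1 = -6/5, a_2 = -15/7, so
  g(x) = -15*x^2/7 - 6*x/5 - 38/35.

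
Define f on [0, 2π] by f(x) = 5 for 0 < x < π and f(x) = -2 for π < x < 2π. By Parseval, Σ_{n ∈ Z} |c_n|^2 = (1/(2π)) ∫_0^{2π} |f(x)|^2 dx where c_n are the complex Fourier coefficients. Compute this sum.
Σ |c_n|^2 = 29/2

Parseval equates the L^2 energy of f (normalised by 1/(2π)) with the ℓ^2 sum of its Fourier coefficients: (1/(2π)) ∫_0^{2π} |f|^2 = Σ |c_n|^2.
Compute the left side: (1/(2π)) [∫_0^π 5^2 dx + ∫_π^{2π} (-2)^2 dx] = (1/(2π)) · (25π + 4π) = (25 + 4)/2 = 29/2.
So Σ_{n ∈ Z} |c_n|^2 = 29/2.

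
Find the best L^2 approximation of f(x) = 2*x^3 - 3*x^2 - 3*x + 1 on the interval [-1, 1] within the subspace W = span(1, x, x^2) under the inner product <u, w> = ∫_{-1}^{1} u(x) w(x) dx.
g(x) = -3*x^2 - 9*x/5 + 1

The best approximation g ∈ W is the orthogonal projection of f onto W. Writing g = a_0 + a_1 x + a_2 x^2, the coefficients solve the normal equations G · a = b where
  G_{ij} = <φ_i, φ_j> and b_i = <f, φ_i>, with φ_0 = 1, φ_1 = x, φ_2 = x^2.
G =
  [2, 0, 2/3]
  [0, 2/3, 0]
  [2/3, 0, 2/5],
b = (0, -6/5, -8/15).
Solving gives a_0 = 1, a_1 = -9/5, a_2 = -3, so
  g(x) = -3*x^2 - 9*x/5 + 1.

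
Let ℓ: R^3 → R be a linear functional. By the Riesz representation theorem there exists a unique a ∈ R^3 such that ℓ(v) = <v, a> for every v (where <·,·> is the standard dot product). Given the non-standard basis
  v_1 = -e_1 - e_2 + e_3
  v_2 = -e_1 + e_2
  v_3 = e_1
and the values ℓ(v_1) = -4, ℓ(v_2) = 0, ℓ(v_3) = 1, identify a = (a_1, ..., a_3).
a = (1, 1, -2)

Write a = (a_1, ..., a_3) in the standard basis. For each basis vector v_i, ℓ(v_i) = <v_i, a> is a linear equation in the a_j's. Collect the n equations into a matrix system V a = ℓ, where row i of V is v_i (expressed in the standard basis). Since V is invertible (lower-triangular with 1s on the diagonal, up to permutation), solve by back-substitution:
  V =
[[-1, -1, 1],
 [-1, 1, 0],
 [1, 0, 0]]
  V a = (-4, 0, 1)
Solving gives a = (1, 1, -2).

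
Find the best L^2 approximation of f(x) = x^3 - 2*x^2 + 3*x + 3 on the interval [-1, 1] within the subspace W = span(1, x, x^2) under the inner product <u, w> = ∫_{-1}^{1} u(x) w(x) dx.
g(x) = -2*x^2 + 18*x/5 + 3

The best approximation g ∈ W is the orthogonal projection of f onto W. Writing g = a_0 + a_1 x + a_2 x^2, the coefficients solve the normal equations G · a = b where
  G_{ij} = <φ_i, φ_j> and b_i = <f, φ_i>, with φ_0 = 1, φ_1 = x, φ_2 = x^2.
G =
  [2, 0, 2/3]
  [0, 2/3, 0]
  [2/3, 0, 2/5],
b = (14/3, 12/5, 6/5).
Solving gives a_0 = 3, a_1 = 18/5, a_2 = -2, so
  g(x) = -2*x^2 + 18*x/5 + 3.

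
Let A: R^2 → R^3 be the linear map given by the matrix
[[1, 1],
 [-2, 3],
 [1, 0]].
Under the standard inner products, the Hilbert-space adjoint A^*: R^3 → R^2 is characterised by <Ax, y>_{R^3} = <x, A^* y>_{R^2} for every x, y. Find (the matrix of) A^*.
A^* = A^T =
[[1, -2, 1],
 [1, 3, 0]]

For real matrices with standard dot products, the defining identity <Ax, y> = <x, A^* y> gives (Ax)^T y = x^T (A^*) y, i.e. x^T A^T y = x^T (A^*) y. Since this holds for all x, y, we must have A^* = A^T. Therefore
A^* =
[[1, -2, 1],
 [1, 3, 0]].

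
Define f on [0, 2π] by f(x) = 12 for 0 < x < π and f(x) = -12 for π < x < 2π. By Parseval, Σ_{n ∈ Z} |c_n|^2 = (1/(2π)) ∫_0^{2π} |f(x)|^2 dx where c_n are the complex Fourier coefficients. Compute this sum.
Σ |c_n|^2 = 144

Parseval equates the L^2 energy of f (normalised by 1/(2π)) with the ℓ^2 sum of its Fourier coefficients: (1/(2π)) ∫_0^{2π} |f|^2 = Σ |c_n|^2.
Compute the left side: (1/(2π)) [∫_0^π 12^2 dx + ∫_π^{2π} (-12)^2 dx] = (1/(2π)) · (144π + 144π) = (144 + 144)/2 = 144.
So Σ_{n ∈ Z} |c_n|^2 = 144.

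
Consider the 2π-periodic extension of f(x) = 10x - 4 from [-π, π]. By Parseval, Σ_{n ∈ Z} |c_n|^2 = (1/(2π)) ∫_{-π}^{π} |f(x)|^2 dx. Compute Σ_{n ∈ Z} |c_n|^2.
Σ |c_n|^2 = 100π^2/3 + 16

Expand and integrate term by term over [-π, π]:
  ∫ (10x)^2 dx = 100·(2π^3/3); ∫ 2·10·(-4)·x dx = 0 (odd integrand); ∫ (-4)^2 dx = 16·2π.
So (1/(2π)) ∫_{-π}^{π} (10x - 4)^2 dx = 100π^2/3 + 16 = 100π^2/3 + 16.
Parseval ⇒ Σ |c_n|^2 = 100π^2/3 + 16.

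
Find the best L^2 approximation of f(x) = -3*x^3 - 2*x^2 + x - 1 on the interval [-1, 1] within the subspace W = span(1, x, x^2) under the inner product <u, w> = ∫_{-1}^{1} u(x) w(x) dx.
g(x) = -2*x^2 - 4*x/5 - 1

The best approximation g ∈ W is the orthogonal projection of f onto W. Writing g = a_0 + a_1 x + a_2 x^2, the coefficients solve the normal equations G · a = b where
  G_{ij} = <φ_i, φ_j> and b_i = <f, φ_i>, with φ_0 = 1, φ_1 = x, φ_2 = x^2.
G =
  [2, 0, 2/3]
  [0, 2/3, 0]
  [2/3, 0, 2/5],
b = (-10/3, -8/15, -22/15).
Solving gives a_0 = -1, a_1 = -4/5, a_2 = -2, so
  g(x) = -2*x^2 - 4*x/5 - 1.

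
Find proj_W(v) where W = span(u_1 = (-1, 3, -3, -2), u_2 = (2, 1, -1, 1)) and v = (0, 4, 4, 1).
proj_W(v) = (70/157, -21/157, 21/157, 59/157)

Set up U = [u_1 | ... | u_2] ∈ R^(4×2). The projector onto W = col(U) is P = U (U^T U)^(-1) U^T.
Compute U^T U =
  [23, 2]
  [2, 7],
and U^T v = (-2, 1).
Solve U^T U · c = U^T v for the coefficients: c = (-16/157, 27/157). The projection is proj_W(v) = U c.
Check: (v - proj_W(v)) · u_1 = 0  (should be 0).
Check: (v - proj_W(v)) · u_2 = 0  (should be 0).
Result: proj_W(v) = (70/157, -21/157, 21/157, 59/157).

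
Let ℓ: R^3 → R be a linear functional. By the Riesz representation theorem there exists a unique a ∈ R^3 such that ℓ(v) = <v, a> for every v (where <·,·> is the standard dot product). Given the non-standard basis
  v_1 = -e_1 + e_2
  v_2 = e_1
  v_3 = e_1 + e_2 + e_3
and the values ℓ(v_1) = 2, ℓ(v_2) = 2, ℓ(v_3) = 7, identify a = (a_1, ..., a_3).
a = (2, 4, 1)

Write a = (a_1, ..., a_3) in the standard basis. For each basis vector v_i, ℓ(v_i) = <v_i, a> is a linear equation in the a_j's. Collect the n equations into a matrix system V a = ℓ, where row i of V is v_i (expressed in the standard basis). Since V is invertible (lower-triangular with 1s on the diagonal, up to permutation), solve by back-substitution:
  V =
[[-1, 1, 0],
 [1, 0, 0],
 [1, 1, 1]]
  V a = (2, 2, 7)
Solving gives a = (2, 4, 1).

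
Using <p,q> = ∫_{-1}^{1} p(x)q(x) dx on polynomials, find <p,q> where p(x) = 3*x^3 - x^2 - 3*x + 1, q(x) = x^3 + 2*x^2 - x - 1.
<p,q> = -12/35

Expand the product: p(x)·q(x) = 3*x^6 + 5*x^5 - 8*x^4 - 7*x^3 + 6*x^2 + 2*x - 1.
∫_{-1}^{1} of each monomial x^k gives [2/(k+1) if k even, 0 if k odd]. Integrating term-by-term (or equivalently evaluating the antiderivative F(x) = 3*x^7/7 + 5*x^6/6 - 8*x^5/5 - 7*x^4/4 + 2*x^3 + x^2 - x at the endpoints):
  F(1) − F(−1) = -37/420 − (107/420) = -12/35.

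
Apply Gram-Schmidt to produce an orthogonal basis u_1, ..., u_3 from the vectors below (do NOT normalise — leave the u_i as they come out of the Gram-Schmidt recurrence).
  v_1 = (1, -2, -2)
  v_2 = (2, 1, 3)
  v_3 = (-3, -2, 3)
Orthogonal basis:
  u_1 = (1, -2, -2)
  u_2 = (8/3, -1/3, 5/3)
  u_3 = (-82/45, -287/90, 41/18)

Apply the Gram-Schmidt recurrence
  u_1 = v_1
  u_i = v_i − Σ_{j<i} ((v_i · u_j) / (u_j · u_j)) · u_j.

Step by step this gives:
  u_1 = (1, -2, -2)
  u_2 = (8/3, -1/3, 5/3)
  u_3 = (-82/45, -287/90, 41/18)

Orthogonality check:
  u_2 · u_1 = 0 (should be 0)
  u_3 · u_1 = 0 (should be 0)
  u_3 · u_2 = 0 (should be 0)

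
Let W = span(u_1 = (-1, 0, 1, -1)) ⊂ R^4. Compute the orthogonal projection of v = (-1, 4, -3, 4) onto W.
proj_W(v) = (2, 0, -2, 2)

Set up U = [u_1 | ... | u_1] ∈ R^(4×1). The projector onto W = col(U) is P = U (U^T U)^(-1) U^T.
Compute U^T U =
  [3],
and U^T v = (-6).
Solve U^T U · c = U^T v for the coefficients: c = (-2). The projection is proj_W(v) = U c.
Check: (v - proj_W(v)) · u_1 = 0  (should be 0).
Result: proj_W(v) = (2, 0, -2, 2).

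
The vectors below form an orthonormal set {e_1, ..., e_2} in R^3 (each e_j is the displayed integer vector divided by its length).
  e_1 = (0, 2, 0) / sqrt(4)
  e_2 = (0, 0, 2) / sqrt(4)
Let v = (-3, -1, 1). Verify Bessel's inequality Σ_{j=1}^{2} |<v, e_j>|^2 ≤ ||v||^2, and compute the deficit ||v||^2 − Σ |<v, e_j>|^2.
Σ |<v, e_j>|^2 = 2; ||v||^2 = 11; deficit = 9

Write each e_j = u_j / sqrt(<u_j, u_j>) where u_j is the displayed integer vector. Then <v, e_j> = <v, u_j> / sqrt(<u_j, u_j>), so |<v, e_j>|^2 = <v, u_j>^2 / <u_j, u_j>.
Coefficients: <v, e_1> = -2/sqrt(4), <v, e_2> = 2/sqrt(4).
Square and sum: Σ |<v, e_j>|^2 = 2.
Compute ||v||^2 = v·v = 11.
Deficit = 11 − 2 = 9 ≥ 0, confirming Bessel's inequality. (The deficit equals ||v − Σ <v,e_j> e_j||^2, the squared distance from v to span{e_j}.)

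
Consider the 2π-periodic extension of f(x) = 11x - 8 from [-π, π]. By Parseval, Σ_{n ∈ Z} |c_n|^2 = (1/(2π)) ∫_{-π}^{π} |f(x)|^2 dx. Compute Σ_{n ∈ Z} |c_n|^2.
Σ |c_n|^2 = 121π^2/3 + 64

Expand and integrate term by term over [-π, π]:
  ∫ (11x)^2 dx = 121·(2π^3/3); ∫ 2·11·(-8)·x dx = 0 (odd integrand); ∫ (-8)^2 dx = 64·2π.
So (1/(2π)) ∫_{-π}^{π} (11x - 8)^2 dx = 121π^2/3 + 64 = 121π^2/3 + 64.
Parseval ⇒ Σ |c_n|^2 = 121π^2/3 + 64.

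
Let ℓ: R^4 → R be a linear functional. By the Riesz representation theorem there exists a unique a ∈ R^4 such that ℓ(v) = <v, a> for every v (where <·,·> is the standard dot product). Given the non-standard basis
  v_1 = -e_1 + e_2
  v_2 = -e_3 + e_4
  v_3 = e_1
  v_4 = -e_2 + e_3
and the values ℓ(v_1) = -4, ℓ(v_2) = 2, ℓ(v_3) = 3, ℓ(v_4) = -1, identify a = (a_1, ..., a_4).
a = (3, -1, -2, 0)

Write a = (a_1, ..., a_4) in the standard basis. For each basis vector v_i, ℓ(v_i) = <v_i, a> is a linear equation in the a_j's. Collect the n equations into a matrix system V a = ℓ, where row i of V is v_i (expressed in the standard basis). Since V is invertible (lower-triangular with 1s on the diagonal, up to permutation), solve by back-substitution:
  V =
[[-1, 1, 0, 0],
 [0, 0, -1, 1],
 [1, 0, 0, 0],
 [0, -1, 1, 0]]
  V a = (-4, 2, 3, -1)
Solving gives a = (3, -1, -2, 0).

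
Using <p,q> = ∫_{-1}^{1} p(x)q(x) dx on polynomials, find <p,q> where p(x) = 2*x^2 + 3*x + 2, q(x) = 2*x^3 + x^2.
<p,q> = 68/15

Expand the product: p(x)·q(x) = 4*x^5 + 8*x^4 + 7*x^3 + 2*x^2.
∫_{-1}^{1} of each monomial x^k gives [2/(k+1) if k even, 0 if k odd]. Integrating term-by-term (or equivalently evaluating the antiderivative F(x) = 2*x^6/3 + 8*x^5/5 + 7*x^4/4 + 2*x^3/3 at the endpoints):
  F(1) − F(−1) = 281/60 − (3/20) = 68/15.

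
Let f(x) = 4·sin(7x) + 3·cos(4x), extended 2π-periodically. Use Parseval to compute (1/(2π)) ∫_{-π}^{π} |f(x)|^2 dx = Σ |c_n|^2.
Σ |c_n|^2 = 25/2

Expand |f|^2 and use orthogonality of {sin(nx), cos(mx)} on [-π, π]:
  ∫_{-π}^{π} sin(nx)^2 dx = π, ∫ cos(mx)^2 dx = π, and cross terms integrate to 0.
So ∫_{-π}^{π} f(x)^2 dx = 4^2 · π + 3^2 · π = (16 + 9)π.
Divide by 2π: (16 + 9)/2 = 25/2.
By Parseval, this equals Σ |c_n|^2.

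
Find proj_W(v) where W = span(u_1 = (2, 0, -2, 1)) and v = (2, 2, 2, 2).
proj_W(v) = (4/9, 0, -4/9, 2/9)

Set up U = [u_1 | ... | u_1] ∈ R^(4×1). The projector onto W = col(U) is P = U (U^T U)^(-1) U^T.
Compute U^T U =
  [9],
and U^T v = (2).
Solve U^T U · c = U^T v for the coefficients: c = (2/9). The projection is proj_W(v) = U c.
Check: (v - proj_W(v)) · u_1 = 0  (should be 0).
Result: proj_W(v) = (4/9, 0, -4/9, 2/9).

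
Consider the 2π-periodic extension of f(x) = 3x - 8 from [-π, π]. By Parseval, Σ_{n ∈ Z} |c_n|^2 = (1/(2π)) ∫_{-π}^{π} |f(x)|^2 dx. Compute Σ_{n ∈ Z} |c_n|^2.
Σ |c_n|^2 = 3π^2 + 64

Expand and integrate term by term over [-π, π]:
  ∫ (3x)^2 dx = 9·(2π^3/3); ∫ 2·3·(-8)·x dx = 0 (odd integrand); ∫ (-8)^2 dx = 64·2π.
So (1/(2π)) ∫_{-π}^{π} (3x - 8)^2 dx = 9π^2/3 + 64 = 3π^2 + 64.
Parseval ⇒ Σ |c_n|^2 = 3π^2 + 64.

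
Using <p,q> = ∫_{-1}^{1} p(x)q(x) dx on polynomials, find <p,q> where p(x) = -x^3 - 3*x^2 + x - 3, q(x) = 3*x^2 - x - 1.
<p,q> = -28/15

Expand the product: p(x)·q(x) = -3*x^5 - 8*x^4 + 7*x^3 - 7*x^2 + 2*x + 3.
∫_{-1}^{1} of each monomial x^k gives [2/(k+1) if k even, 0 if k odd]. Integrating term-by-term (or equivalently evaluating the antiderivative F(x) = -x^6/2 - 8*x^5/5 + 7*x^4/4 - 7*x^3/3 + x^2 + 3*x at the endpoints):
  F(1) − F(−1) = 79/60 − (191/60) = -28/15.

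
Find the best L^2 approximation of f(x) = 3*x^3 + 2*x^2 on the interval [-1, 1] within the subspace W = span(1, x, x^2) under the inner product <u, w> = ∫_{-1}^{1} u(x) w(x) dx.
g(x) = 2*x^2 + 9*x/5

The best approximation g ∈ W is the orthogonal projection of f onto W. Writing g = a_0 + a_1 x + a_2 x^2, the coefficients solve the normal equations G · a = b where
  G_{ij} = <φ_i, φ_j> and b_i = <f, φ_i>, with φ_0 = 1, φ_1 = x, φ_2 = x^2.
G =
  [2, 0, 2/3]
  [0, 2/3, 0]
  [2/3, 0, 2/5],
b = (4/3, 6/5, 4/5).
Solving gives a_0 = 0, a_1 = 9/5, a_2 = 2, so
  g(x) = 2*x^2 + 9*x/5.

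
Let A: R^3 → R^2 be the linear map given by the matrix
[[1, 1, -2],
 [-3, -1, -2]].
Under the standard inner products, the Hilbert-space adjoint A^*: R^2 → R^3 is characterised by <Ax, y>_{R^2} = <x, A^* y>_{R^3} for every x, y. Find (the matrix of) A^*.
A^* = A^T =
[[1, -3],
 [1, -1],
 [-2, -2]]

For real matrices with standard dot products, the defining identity <Ax, y> = <x, A^* y> gives (Ax)^T y = x^T (A^*) y, i.e. x^T A^T y = x^T (A^*) y. Since this holds for all x, y, we must have A^* = A^T. Therefore
A^* =
[[1, -3],
 [1, -1],
 [-2, -2]].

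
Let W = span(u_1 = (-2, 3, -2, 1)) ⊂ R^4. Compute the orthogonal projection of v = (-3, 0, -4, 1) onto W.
proj_W(v) = (-5/3, 5/2, -5/3, 5/6)

Set up U = [u_1 | ... | u_1] ∈ R^(4×1). The projector onto W = col(U) is P = U (U^T U)^(-1) U^T.
Compute U^T U =
  [18],
and U^T v = (15).
Solve U^T U · c = U^T v for the coefficients: c = (5/6). The projection is proj_W(v) = U c.
Check: (v - proj_W(v)) · u_1 = 0  (should be 0).
Result: proj_W(v) = (-5/3, 5/2, -5/3, 5/6).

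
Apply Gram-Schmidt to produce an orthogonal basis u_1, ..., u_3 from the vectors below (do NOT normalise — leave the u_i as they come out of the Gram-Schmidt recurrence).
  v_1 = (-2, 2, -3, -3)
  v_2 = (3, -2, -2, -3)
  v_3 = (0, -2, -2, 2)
Orthogonal basis:
  u_1 = (-2, 2, -3, -3)
  u_2 = (44/13, -31/13, -37/26, -63/26)
  u_3 = (-148/217, -10/7, -500/217, 56/31)

Apply the Gram-Schmidt recurrence
  u_1 = v_1
  u_i = v_i − Σ_{j<i} ((v_i · u_j) / (u_j · u_j)) · u_j.

Step by step this gives:
  u_1 = (-2, 2, -3, -3)
  u_2 = (44/13, -31/13, -37/26, -63/26)
  u_3 = (-148/217, -10/7, -500/217, 56/31)

Orthogonality check:
  u_2 · u_1 = 0 (should be 0)
  u_3 · u_1 = 0 (should be 0)
  u_3 · u_2 = 0 (should be 0)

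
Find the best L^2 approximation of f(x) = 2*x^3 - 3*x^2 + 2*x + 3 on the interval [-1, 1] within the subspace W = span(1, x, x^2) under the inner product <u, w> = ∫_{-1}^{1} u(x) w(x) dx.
g(x) = -3*x^2 + 16*x/5 + 3

The best approximation g ∈ W is the orthogonal projection of f onto W. Writing g = a_0 + a_1 x + a_2 x^2, the coefficients solve the normal equations G · a = b where
  G_{ij} = <φ_i, φ_j> and b_i = <f, φ_i>, with φ_0 = 1, φ_1 = x, φ_2 = x^2.
G =
  [2, 0, 2/3]
  [0, 2/3, 0]
  [2/3, 0, 2/5],
b = (4, 32/15, 4/5).
Solving gives a_0 = 3, a_1 = 16/5, a_2 = -3, so
  g(x) = -3*x^2 + 16*x/5 + 3.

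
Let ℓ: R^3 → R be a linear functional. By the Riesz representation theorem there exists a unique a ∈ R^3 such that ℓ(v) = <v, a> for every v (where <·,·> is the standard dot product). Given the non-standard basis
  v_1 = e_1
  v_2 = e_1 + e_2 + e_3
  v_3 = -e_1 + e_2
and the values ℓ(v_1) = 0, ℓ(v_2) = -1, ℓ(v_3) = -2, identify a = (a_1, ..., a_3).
a = (0, -2, 1)

Write a = (a_1, ..., a_3) in the standard basis. For each basis vector v_i, ℓ(v_i) = <v_i, a> is a linear equation in the a_j's. Collect the n equations into a matrix system V a = ℓ, where row i of V is v_i (expressed in the standard basis). Since V is invertible (lower-triangular with 1s on the diagonal, up to permutation), solve by back-substitution:
  V =
[[1, 0, 0],
 [1, 1, 1],
 [-1, 1, 0]]
  V a = (0, -1, -2)
Solving gives a = (0, -2, 1).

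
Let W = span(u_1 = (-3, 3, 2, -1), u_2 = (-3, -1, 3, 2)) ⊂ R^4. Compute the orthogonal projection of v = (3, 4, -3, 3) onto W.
proj_W(v) = (2, 34/39, -80/39, -58/39)

Set up U = [u_1 | ... | u_2] ∈ R^(4×2). The projector onto W = col(U) is P = U (U^T U)^(-1) U^T.
Compute U^T U =
  [23, 10]
  [10, 23],
and U^T v = (-6, -16).
Solve U^T U · c = U^T v for the coefficients: c = (2/39, -28/39). The projection is proj_W(v) = U c.
Check: (v - proj_W(v)) · u_1 = 0  (should be 0).
Check: (v - proj_W(v)) · u_2 = 0  (should be 0).
Result: proj_W(v) = (2, 34/39, -80/39, -58/39).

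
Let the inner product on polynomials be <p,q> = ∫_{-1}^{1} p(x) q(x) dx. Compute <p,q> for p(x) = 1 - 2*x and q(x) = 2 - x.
<p,q> = 16/3

Expand the product: p(x)·q(x) = 2*x^2 - 5*x + 2.
∫_{-1}^{1} of each monomial x^k gives [2/(k+1) if k even, 0 if k odd]. Integrating term-by-term (or equivalently evaluating the antiderivative F(x) = 2*x^3/3 - 5*x^2/2 + 2*x at the endpoints):
  F(1) − F(−1) = 1/6 − (-31/6) = 16/3.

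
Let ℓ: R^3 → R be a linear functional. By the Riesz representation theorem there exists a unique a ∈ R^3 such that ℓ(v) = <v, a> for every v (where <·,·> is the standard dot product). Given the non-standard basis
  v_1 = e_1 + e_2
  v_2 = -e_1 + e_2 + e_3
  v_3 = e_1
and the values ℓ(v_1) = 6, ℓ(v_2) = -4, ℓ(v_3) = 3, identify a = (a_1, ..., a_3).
a = (3, 3, -4)

Write a = (a_1, ..., a_3) in the standard basis. For each basis vector v_i, ℓ(v_i) = <v_i, a> is a linear equation in the a_j's. Collect the n equations into a matrix system V a = ℓ, where row i of V is v_i (expressed in the standard basis). Since V is invertible (lower-triangular with 1s on the diagonal, up to permutation), solve by back-substitution:
  V =
[[1, 1, 0],
 [-1, 1, 1],
 [1, 0, 0]]
  V a = (6, -4, 3)
Solving gives a = (3, 3, -4).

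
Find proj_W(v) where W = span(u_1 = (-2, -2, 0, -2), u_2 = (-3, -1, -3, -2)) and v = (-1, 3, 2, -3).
proj_W(v) = (-5/33, -17/33, 6/11, -1/3)

Set up U = [u_1 | ... | u_2] ∈ R^(4×2). The projector onto W = col(U) is P = U (U^T U)^(-1) U^T.
Compute U^T U =
  [12, 12]
  [12, 23],
and U^T v = (2, 0).
Solve U^T U · c = U^T v for the coefficients: c = (23/66, -2/11). The projection is proj_W(v) = U c.
Check: (v - proj_W(v)) · u_1 = 0  (should be 0).
Check: (v - proj_W(v)) · u_2 = 0  (should be 0).
Result: proj_W(v) = (-5/33, -17/33, 6/11, -1/3).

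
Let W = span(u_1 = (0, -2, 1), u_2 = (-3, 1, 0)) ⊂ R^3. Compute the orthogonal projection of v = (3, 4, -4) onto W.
proj_W(v) = (147/46, 211/46, -65/23)

Set up U = [u_1 | ... | u_2] ∈ R^(3×2). The projector onto W = col(U) is P = U (U^T U)^(-1) U^T.
Compute U^T U =
  [5, -2]
  [-2, 10],
and U^T v = (-12, -5).
Solve U^T U · c = U^T v for the coefficients: c = (-65/23, -49/46). The projection is proj_W(v) = U c.
Check: (v - proj_W(v)) · u_1 = 0  (should be 0).
Check: (v - proj_W(v)) · u_2 = 0  (should be 0).
Result: proj_W(v) = (147/46, 211/46, -65/23).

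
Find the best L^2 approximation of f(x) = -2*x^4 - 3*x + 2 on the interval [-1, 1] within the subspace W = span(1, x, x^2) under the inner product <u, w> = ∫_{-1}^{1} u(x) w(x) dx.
g(x) = -12*x^2/7 - 3*x + 76/35

The best approximation g ∈ W is the orthogonal projection of f onto W. Writing g = a_0 + a_1 x + a_2 x^2, the coefficients solve the normal equations G · a = b where
  G_{ij} = <φ_i, φ_j> and b_i = <f, φ_i>, with φ_0 = 1, φ_1 = x, φ_2 = x^2.
G =
  [2, 0, 2/3]
  [0, 2/3, 0]
  [2/3, 0, 2/5],
b = (16/5, -2, 16/21).
Solving gives a_0 = 76/35, a_1 = -3, a_2 = -12/7, so
  g(x) = -12*x^2/7 - 3*x + 76/35.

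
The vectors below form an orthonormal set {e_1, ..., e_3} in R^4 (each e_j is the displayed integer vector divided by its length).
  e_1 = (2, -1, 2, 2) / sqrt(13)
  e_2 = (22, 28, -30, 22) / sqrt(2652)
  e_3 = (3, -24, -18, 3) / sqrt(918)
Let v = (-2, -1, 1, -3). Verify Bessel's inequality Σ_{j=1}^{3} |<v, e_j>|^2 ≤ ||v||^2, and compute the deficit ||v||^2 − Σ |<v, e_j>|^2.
Σ |<v, e_j>|^2 = 29/2; ||v||^2 = 15; deficit = 1/2

Write each e_j = u_j / sqrt(<u_j, u_j>) where u_j is the displayed integer vector. Then <v, e_j> = <v, u_j> / sqrt(<u_j, u_j>), so |<v, e_j>|^2 = <v, u_j>^2 / <u_j, u_j>.
Coefficients: <v, e_1> = -7/sqrt(13), <v, e_2> = -168/sqrt(2652), <v, e_3> = -9/sqrt(918).
Square and sum: Σ |<v, e_j>|^2 = 29/2.
Compute ||v||^2 = v·v = 15.
Deficit = 15 − 29/2 = 1/2 ≥ 0, confirming Bessel's inequality. (The deficit equals ||v − Σ <v,e_j> e_j||^2, the squared distance from v to span{e_j}.)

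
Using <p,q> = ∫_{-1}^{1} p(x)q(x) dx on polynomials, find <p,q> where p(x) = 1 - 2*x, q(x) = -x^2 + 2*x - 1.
<p,q> = -16/3

Expand the product: p(x)·q(x) = 2*x^3 - 5*x^2 + 4*x - 1.
∫_{-1}^{1} of each monomial x^k gives [2/(k+1) if k even, 0 if k odd]. Integrating term-by-term (or equivalently evaluating the antiderivative F(x) = x^4/2 - 5*x^3/3 + 2*x^2 - x at the endpoints):
  F(1) − F(−1) = -1/6 − (31/6) = -16/3.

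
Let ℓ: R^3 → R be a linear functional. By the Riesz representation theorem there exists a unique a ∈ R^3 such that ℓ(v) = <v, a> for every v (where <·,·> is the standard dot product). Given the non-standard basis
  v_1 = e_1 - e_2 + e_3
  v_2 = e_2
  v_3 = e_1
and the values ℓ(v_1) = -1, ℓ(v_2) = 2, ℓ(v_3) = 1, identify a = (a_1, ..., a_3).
a = (1, 2, 0)

Write a = (a_1, ..., a_3) in the standard basis. For each basis vector v_i, ℓ(v_i) = <v_i, a> is a linear equation in the a_j's. Collect the n equations into a matrix system V a = ℓ, where row i of V is v_i (expressed in the standard basis). Since V is invertible (lower-triangular with 1s on the diagonal, up to permutation), solve by back-substitution:
  V =
[[1, -1, 1],
 [0, 1, 0],
 [1, 0, 0]]
  V a = (-1, 2, 1)
Solving gives a = (1, 2, 0).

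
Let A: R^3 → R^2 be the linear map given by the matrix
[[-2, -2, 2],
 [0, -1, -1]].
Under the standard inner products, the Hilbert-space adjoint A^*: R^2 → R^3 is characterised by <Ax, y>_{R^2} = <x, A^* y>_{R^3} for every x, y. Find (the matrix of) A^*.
A^* = A^T =
[[-2, 0],
 [-2, -1],
 [2, -1]]

For real matrices with standard dot products, the defining identity <Ax, y> = <x, A^* y> gives (Ax)^T y = x^T (A^*) y, i.e. x^T A^T y = x^T (A^*) y. Since this holds for all x, y, we must have A^* = A^T. Therefore
A^* =
[[-2, 0],
 [-2, -1],
 [2, -1]].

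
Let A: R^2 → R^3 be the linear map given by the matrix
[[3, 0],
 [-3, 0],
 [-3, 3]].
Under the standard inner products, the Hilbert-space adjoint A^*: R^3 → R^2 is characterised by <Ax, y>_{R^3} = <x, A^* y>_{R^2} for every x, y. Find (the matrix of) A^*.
A^* = A^T =
[[3, -3, -3],
 [0, 0, 3]]

For real matrices with standard dot products, the defining identity <Ax, y> = <x, A^* y> gives (Ax)^T y = x^T (A^*) y, i.e. x^T A^T y = x^T (A^*) y. Since this holds for all x, y, we must have A^* = A^T. Therefore
A^* =
[[3, -3, -3],
 [0, 0, 3]].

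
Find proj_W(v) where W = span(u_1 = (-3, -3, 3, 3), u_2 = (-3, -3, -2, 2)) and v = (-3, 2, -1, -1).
proj_W(v) = (-5/34, -5/34, -20/17, -2/17)

Set up U = [u_1 | ... | u_2] ∈ R^(4×2). The projector onto W = col(U) is P = U (U^T U)^(-1) U^T.
Compute U^T U =
  [36, 18]
  [18, 26],
and U^T v = (-3, 3).
Solve U^T U · c = U^T v for the coefficients: c = (-11/51, 9/34). The projection is proj_W(v) = U c.
Check: (v - proj_W(v)) · u_1 = 0  (should be 0).
Check: (v - proj_W(v)) · u_2 = 0  (should be 0).
Result: proj_W(v) = (-5/34, -5/34, -20/17, -2/17).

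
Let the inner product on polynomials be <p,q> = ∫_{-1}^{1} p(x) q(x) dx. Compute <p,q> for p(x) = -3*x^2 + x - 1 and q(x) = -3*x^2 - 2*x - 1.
<p,q> = 124/15

Expand the product: p(x)·q(x) = 9*x^4 + 3*x^3 + 4*x^2 + x + 1.
∫_{-1}^{1} of each monomial x^k gives [2/(k+1) if k even, 0 if k odd]. Integrating term-by-term (or equivalently evaluating the antiderivative F(x) = 9*x^5/5 + 3*x^4/4 + 4*x^3/3 + x^2/2 + x at the endpoints):
  F(1) − F(−1) = 323/60 − (-173/60) = 124/15.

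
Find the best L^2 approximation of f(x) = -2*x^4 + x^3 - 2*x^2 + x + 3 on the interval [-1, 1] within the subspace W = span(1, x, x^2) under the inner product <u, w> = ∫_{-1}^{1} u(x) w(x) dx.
g(x) = -26*x^2/7 + 8*x/5 + 111/35

The best approximation g ∈ W is the orthogonal projection of f onto W. Writing g = a_0 + a_1 x + a_2 x^2, the coefficients solve the normal equations G · a = b where
  G_{ij} = <φ_i, φ_j> and b_i = <f, φ_i>, with φ_0 = 1, φ_1 = x, φ_2 = x^2.
G =
  [2, 0, 2/3]
  [0, 2/3, 0]
  [2/3, 0, 2/5],
b = (58/15, 16/15, 22/35).
Solving gives a_0 = 111/35, a_1 = 8/5, a_2 = -26/7, so
  g(x) = -26*x^2/7 + 8*x/5 + 111/35.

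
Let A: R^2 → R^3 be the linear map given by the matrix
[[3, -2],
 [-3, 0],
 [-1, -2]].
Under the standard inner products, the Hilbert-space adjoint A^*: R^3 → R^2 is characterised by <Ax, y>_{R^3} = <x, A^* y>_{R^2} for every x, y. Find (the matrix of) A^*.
A^* = A^T =
[[3, -3, -1],
 [-2, 0, -2]]

For real matrices with standard dot products, the defining identity <Ax, y> = <x, A^* y> gives (Ax)^T y = x^T (A^*) y, i.e. x^T A^T y = x^T (A^*) y. Since this holds for all x, y, we must have A^* = A^T. Therefore
A^* =
[[3, -3, -1],
 [-2, 0, -2]].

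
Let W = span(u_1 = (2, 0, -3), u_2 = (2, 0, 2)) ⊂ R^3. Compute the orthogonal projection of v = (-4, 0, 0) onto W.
proj_W(v) = (-4, 0, 0)

Set up U = [u_1 | ... | u_2] ∈ R^(3×2). The projector onto W = col(U) is P = U (U^T U)^(-1) U^T.
Compute U^T U =
  [13, -2]
  [-2, 8],
and U^T v = (-8, -8).
Solve U^T U · c = U^T v for the coefficients: c = (-4/5, -6/5). The projection is proj_W(v) = U c.
Check: (v - proj_W(v)) · u_1 = 0  (should be 0).
Check: (v - proj_W(v)) · u_2 = 0  (should be 0).
Result: proj_W(v) = (-4, 0, 0).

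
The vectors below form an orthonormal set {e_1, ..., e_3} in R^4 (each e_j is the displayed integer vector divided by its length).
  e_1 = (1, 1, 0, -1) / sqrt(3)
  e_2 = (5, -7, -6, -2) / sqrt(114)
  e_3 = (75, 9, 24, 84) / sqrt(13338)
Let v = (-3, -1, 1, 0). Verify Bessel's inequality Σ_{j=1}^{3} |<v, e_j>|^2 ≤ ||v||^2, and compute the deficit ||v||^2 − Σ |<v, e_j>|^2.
Σ |<v, e_j>|^2 = 404/39; ||v||^2 = 11; deficit = 25/39

Write each e_j = u_j / sqrt(<u_j, u_j>) where u_j is the displayed integer vector. Then <v, e_j> = <v, u_j> / sqrt(<u_j, u_j>), so |<v, e_j>|^2 = <v, u_j>^2 / <u_j, u_j>.
Coefficients: <v, e_1> = -4/sqrt(3), <v, e_2> = -14/sqrt(114), <v, e_3> = -210/sqrt(13338).
Square and sum: Σ |<v, e_j>|^2 = 404/39.
Compute ||v||^2 = v·v = 11.
Deficit = 11 − 404/39 = 25/39 ≥ 0, confirming Bessel's inequality. (The deficit equals ||v − Σ <v,e_j> e_j||^2, the squared distance from v to span{e_j}.)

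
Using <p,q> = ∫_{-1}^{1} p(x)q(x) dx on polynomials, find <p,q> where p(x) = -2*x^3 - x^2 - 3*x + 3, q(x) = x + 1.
<p,q> = 38/15

Expand the product: p(x)·q(x) = -2*x^4 - 3*x^3 - 4*x^2 + 3.
∫_{-1}^{1} of each monomial x^k gives [2/(k+1) if k even, 0 if k odd]. Integrating term-by-term (or equivalently evaluating the antiderivative F(x) = -2*x^5/5 - 3*x^4/4 - 4*x^3/3 + 3*x at the endpoints):
  F(1) − F(−1) = 31/60 − (-121/60) = 38/15.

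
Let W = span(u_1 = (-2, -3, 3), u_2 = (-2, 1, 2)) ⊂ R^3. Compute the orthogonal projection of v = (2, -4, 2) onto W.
proj_W(v) = (64/149, -648/149, 90/149)

Set up U = [u_1 | ... | u_2] ∈ R^(3×2). The projector onto W = col(U) is P = U (U^T U)^(-1) U^T.
Compute U^T U =
  [22, 7]
  [7, 9],
and U^T v = (14, -4).
Solve U^T U · c = U^T v for the coefficients: c = (154/149, -186/149). The projection is proj_W(v) = U c.
Check: (v - proj_W(v)) · u_1 = 0  (should be 0).
Check: (v - proj_W(v)) · u_2 = 0  (should be 0).
Result: proj_W(v) = (64/149, -648/149, 90/149).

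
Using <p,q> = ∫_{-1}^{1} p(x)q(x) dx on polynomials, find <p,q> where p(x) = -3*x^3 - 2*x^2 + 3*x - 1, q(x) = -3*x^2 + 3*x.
<p,q> = 34/5

Expand the product: p(x)·q(x) = 9*x^5 - 3*x^4 - 15*x^3 + 12*x^2 - 3*x.
∫_{-1}^{1} of each monomial x^k gives [2/(k+1) if k even, 0 if k odd]. Integrating term-by-term (or equivalently evaluating the antiderivative F(x) = 3*x^6/2 - 3*x^5/5 - 15*x^4/4 + 4*x^3 - 3*x^2/2 at the endpoints):
  F(1) − F(−1) = -7/20 − (-143/20) = 34/5.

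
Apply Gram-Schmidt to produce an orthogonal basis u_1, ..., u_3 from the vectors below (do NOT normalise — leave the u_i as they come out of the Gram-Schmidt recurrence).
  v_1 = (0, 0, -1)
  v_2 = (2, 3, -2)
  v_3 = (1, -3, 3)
Orthogonal basis:
  u_1 = (0, 0, -1)
  u_2 = (2, 3, 0)
  u_3 = (27/13, -18/13, 0)

Apply the Gram-Schmidt recurrence
  u_1 = v_1
  u_i = v_i − Σ_{j<i} ((v_i · u_j) / (u_j · u_j)) · u_j.

Step by step this gives:
  u_1 = (0, 0, -1)
  u_2 = (2, 3, 0)
  u_3 = (27/13, -18/13, 0)

Orthogonality check:
  u_2 · u_1 = 0 (should be 0)
  u_3 · u_1 = 0 (should be 0)
  u_3 · u_2 = 0 (should be 0)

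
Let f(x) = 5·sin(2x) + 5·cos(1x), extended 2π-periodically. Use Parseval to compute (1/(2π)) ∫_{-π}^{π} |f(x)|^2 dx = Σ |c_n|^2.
Σ |c_n|^2 = 25

Expand |f|^2 and use orthogonality of {sin(nx), cos(mx)} on [-π, π]:
  ∫_{-π}^{π} sin(nx)^2 dx = π, ∫ cos(mx)^2 dx = π, and cross terms integrate to 0.
So ∫_{-π}^{π} f(x)^2 dx = 5^2 · π + 5^2 · π = (25 + 25)π.
Divide by 2π: (25 + 25)/2 = 25.
By Parseval, this equals Σ |c_n|^2.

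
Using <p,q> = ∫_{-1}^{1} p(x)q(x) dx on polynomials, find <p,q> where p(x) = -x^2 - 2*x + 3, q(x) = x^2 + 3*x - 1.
<p,q> = -116/15

Expand the product: p(x)·q(x) = -x^4 - 5*x^3 - 2*x^2 + 11*x - 3.
∫_{-1}^{1} of each monomial x^k gives [2/(k+1) if k even, 0 if k odd]. Integrating term-by-term (or equivalently evaluating the antiderivative F(x) = -x^5/5 - 5*x^4/4 - 2*x^3/3 + 11*x^2/2 - 3*x at the endpoints):
  F(1) − F(−1) = 23/60 − (487/60) = -116/15.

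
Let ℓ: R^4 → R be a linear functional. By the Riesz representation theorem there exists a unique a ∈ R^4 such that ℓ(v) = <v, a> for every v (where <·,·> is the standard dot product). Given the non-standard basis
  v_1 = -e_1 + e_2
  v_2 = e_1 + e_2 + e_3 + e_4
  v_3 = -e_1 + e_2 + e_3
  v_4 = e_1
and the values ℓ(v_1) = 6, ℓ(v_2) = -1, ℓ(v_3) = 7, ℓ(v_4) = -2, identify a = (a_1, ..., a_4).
a = (-2, 4, 1, -4)

Write a = (a_1, ..., a_4) in the standard basis. For each basis vector v_i, ℓ(v_i) = <v_i, a> is a linear equation in the a_j's. Collect the n equations into a matrix system V a = ℓ, where row i of V is v_i (expressed in the standard basis). Since V is invertible (lower-triangular with 1s on the diagonal, up to permutation), solve by back-substitution:
  V =
[[-1, 1, 0, 0],
 [1, 1, 1, 1],
 [-1, 1, 1, 0],
 [1, 0, 0, 0]]
  V a = (6, -1, 7, -2)
Solving gives a = (-2, 4, 1, -4).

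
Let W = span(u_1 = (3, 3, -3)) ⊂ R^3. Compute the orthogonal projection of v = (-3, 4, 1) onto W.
proj_W(v) = (0, 0, 0)

Set up U = [u_1 | ... | u_1] ∈ R^(3×1). The projector onto W = col(U) is P = U (U^T U)^(-1) U^T.
Compute U^T U =
  [27],
and U^T v = (0).
Solve U^T U · c = U^T v for the coefficients: c = (0). The projection is proj_W(v) = U c.
Check: (v - proj_W(v)) · u_1 = 0  (should be 0).
Result: proj_W(v) = (0, 0, 0).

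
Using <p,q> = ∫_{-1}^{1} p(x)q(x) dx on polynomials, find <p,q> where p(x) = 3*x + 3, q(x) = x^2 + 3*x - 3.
<p,q> = -10

Expand the product: p(x)·q(x) = 3*x^3 + 12*x^2 - 9.
∫_{-1}^{1} of each monomial x^k gives [2/(k+1) if k even, 0 if k odd]. Integrating term-by-term (or equivalently evaluating the antiderivative F(x) = 3*x^4/4 + 4*x^3 - 9*x at the endpoints):
  F(1) − F(−1) = -17/4 − (23/4) = -10.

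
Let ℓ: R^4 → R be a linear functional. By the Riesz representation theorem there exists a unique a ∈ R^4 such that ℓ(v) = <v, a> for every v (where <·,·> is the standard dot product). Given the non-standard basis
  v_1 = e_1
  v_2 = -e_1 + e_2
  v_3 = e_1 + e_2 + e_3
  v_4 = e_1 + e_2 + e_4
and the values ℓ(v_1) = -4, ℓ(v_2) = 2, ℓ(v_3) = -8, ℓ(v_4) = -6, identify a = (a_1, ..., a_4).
a = (-4, -2, -2, 0)

Write a = (a_1, ..., a_4) in the standard basis. For each basis vector v_i, ℓ(v_i) = <v_i, a> is a linear equation in the a_j's. Collect the n equations into a matrix system V a = ℓ, where row i of V is v_i (expressed in the standard basis). Since V is invertible (lower-triangular with 1s on the diagonal, up to permutation), solve by back-substitution:
  V =
[[1, 0, 0, 0],
 [-1, 1, 0, 0],
 [1, 1, 1, 0],
 [1, 1, 0, 1]]
  V a = (-4, 2, -8, -6)
Solving gives a = (-4, -2, -2, 0).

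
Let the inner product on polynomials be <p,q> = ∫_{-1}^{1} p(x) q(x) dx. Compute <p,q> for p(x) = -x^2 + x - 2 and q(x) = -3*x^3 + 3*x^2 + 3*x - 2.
<p,q> = 74/15

Expand the product: p(x)·q(x) = 3*x^5 - 6*x^4 + 6*x^3 - x^2 - 8*x + 4.
∫_{-1}^{1} of each monomial x^k gives [2/(k+1) if k even, 0 if k odd]. Integrating term-by-term (or equivalently evaluating the antiderivative F(x) = x^6/2 - 6*x^5/5 + 3*x^4/2 - x^3/3 - 4*x^2 + 4*x at the endpoints):
  F(1) − F(−1) = 7/15 − (-67/15) = 74/15.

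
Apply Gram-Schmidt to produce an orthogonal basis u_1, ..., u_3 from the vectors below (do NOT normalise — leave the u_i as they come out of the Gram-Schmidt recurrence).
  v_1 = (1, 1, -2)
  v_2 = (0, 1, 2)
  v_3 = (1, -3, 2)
Orthogonal basis:
  u_1 = (1, 1, -2)
  u_2 = (1/2, 3/2, 1)
  u_3 = (16/7, -8/7, 4/7)

Apply the Gram-Schmidt recurrence
  u_1 = v_1
  u_i = v_i − Σ_{j<i} ((v_i · u_j) / (u_j · u_j)) · u_j.

Step by step this gives:
  u_1 = (1, 1, -2)
  u_2 = (1/2, 3/2, 1)
  u_3 = (16/7, -8/7, 4/7)

Orthogonality check:
  u_2 · u_1 = 0 (should be 0)
  u_3 · u_1 = 0 (should be 0)
  u_3 · u_2 = 0 (should be 0)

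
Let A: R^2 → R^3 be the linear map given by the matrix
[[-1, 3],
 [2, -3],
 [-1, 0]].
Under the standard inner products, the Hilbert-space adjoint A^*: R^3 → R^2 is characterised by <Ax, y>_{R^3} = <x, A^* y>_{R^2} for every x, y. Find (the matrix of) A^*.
A^* = A^T =
[[-1, 2, -1],
 [3, -3, 0]]

For real matrices with standard dot products, the defining identity <Ax, y> = <x, A^* y> gives (Ax)^T y = x^T (A^*) y, i.e. x^T A^T y = x^T (A^*) y. Since this holds for all x, y, we must have A^* = A^T. Therefore
A^* =
[[-1, 2, -1],
 [3, -3, 0]].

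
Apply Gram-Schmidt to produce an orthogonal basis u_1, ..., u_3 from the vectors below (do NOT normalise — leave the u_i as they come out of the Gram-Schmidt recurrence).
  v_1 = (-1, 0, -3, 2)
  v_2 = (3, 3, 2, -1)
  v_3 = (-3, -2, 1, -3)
Orthogonal basis:
  u_1 = (-1, 0, -3, 2)
  u_2 = (31/14, 3, -5/14, 4/7)
  u_3 = (-233/201, 72/67, -131/201, -313/201)

Apply the Gram-Schmidt recurrence
  u_1 = v_1
  u_i = v_i − Σ_{j<i} ((v_i · u_j) / (u_j · u_j)) · u_j.

Step by step this gives:
  u_1 = (-1, 0, -3, 2)
  u_2 = (31/14, 3, -5/14, 4/7)
  u_3 = (-233/201, 72/67, -131/201, -313/201)

Orthogonality check:
  u_2 · u_1 = 0 (should be 0)
  u_3 · u_1 = 0 (should be 0)
  u_3 · u_2 = 0 (should be 0)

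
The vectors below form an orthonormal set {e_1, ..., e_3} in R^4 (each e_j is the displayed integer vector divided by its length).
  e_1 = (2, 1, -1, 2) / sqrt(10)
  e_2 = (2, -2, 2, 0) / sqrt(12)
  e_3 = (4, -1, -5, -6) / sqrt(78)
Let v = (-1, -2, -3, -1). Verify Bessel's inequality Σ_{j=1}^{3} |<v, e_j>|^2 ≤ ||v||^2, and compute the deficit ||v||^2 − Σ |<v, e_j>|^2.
Σ |<v, e_j>|^2 = 446/65; ||v||^2 = 15; deficit = 529/65

Write each e_j = u_j / sqrt(<u_j, u_j>) where u_j is the displayed integer vector. Then <v, e_j> = <v, u_j> / sqrt(<u_j, u_j>), so |<v, e_j>|^2 = <v, u_j>^2 / <u_j, u_j>.
Coefficients: <v, e_1> = -3/sqrt(10), <v, e_2> = -4/sqrt(12), <v, e_3> = 19/sqrt(78).
Square and sum: Σ |<v, e_j>|^2 = 446/65.
Compute ||v||^2 = v·v = 15.
Deficit = 15 − 446/65 = 529/65 ≥ 0, confirming Bessel's inequality. (The deficit equals ||v − Σ <v,e_j> e_j||^2, the squared distance from v to span{e_j}.)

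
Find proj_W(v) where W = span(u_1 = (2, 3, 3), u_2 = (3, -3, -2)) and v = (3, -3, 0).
proj_W(v) = (1299/403, -63/31, -450/403)

Set up U = [u_1 | ... | u_2] ∈ R^(3×2). The projector onto W = col(U) is P = U (U^T U)^(-1) U^T.
Compute U^T U =
  [22, -9]
  [-9, 22],
and U^T v = (-3, 18).
Solve U^T U · c = U^T v for the coefficients: c = (96/403, 369/403). The projection is proj_W(v) = U c.
Check: (v - proj_W(v)) · u_1 = 0  (should be 0).
Check: (v - proj_W(v)) · u_2 = 0  (should be 0).
Result: proj_W(v) = (1299/403, -63/31, -450/403).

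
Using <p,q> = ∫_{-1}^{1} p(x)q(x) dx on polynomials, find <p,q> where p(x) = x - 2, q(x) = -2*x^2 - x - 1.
<p,q> = 6

Expand the product: p(x)·q(x) = -2*x^3 + 3*x^2 + x + 2.
∫_{-1}^{1} of each monomial x^k gives [2/(k+1) if k even, 0 if k odd]. Integrating term-by-term (or equivalently evaluating the antiderivative F(x) = -x^4/2 + x^3 + x^2/2 + 2*x at the endpoints):
  F(1) − F(−1) = 3 − (-3) = 6.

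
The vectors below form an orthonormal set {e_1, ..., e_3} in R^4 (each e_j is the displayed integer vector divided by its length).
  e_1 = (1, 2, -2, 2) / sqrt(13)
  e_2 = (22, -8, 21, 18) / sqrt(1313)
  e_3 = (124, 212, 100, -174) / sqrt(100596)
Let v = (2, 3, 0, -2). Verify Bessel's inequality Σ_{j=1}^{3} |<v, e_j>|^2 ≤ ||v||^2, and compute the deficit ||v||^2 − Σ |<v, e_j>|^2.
Σ |<v, e_j>|^2 = 4112/249; ||v||^2 = 17; deficit = 121/249

Write each e_j = u_j / sqrt(<u_j, u_j>) where u_j is the displayed integer vector. Then <v, e_j> = <v, u_j> / sqrt(<u_j, u_j>), so |<v, e_j>|^2 = <v, u_j>^2 / <u_j, u_j>.
Coefficients: <v, e_1> = 4/sqrt(13), <v, e_2> = -16/sqrt(1313), <v, e_3> = 1232/sqrt(100596).
Square and sum: Σ |<v, e_j>|^2 = 4112/249.
Compute ||v||^2 = v·v = 17.
Deficit = 17 − 4112/249 = 121/249 ≥ 0, confirming Bessel's inequality. (The deficit equals ||v − Σ <v,e_j> e_j||^2, the squared distance from v to span{e_j}.)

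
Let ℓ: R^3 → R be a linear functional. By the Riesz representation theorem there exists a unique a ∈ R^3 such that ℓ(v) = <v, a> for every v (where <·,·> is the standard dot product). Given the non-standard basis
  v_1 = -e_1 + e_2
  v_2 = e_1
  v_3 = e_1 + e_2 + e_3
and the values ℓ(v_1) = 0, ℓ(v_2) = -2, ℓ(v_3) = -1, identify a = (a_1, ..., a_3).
a = (-2, -2, 3)

Write a = (a_1, ..., a_3) in the standard basis. For each basis vector v_i, ℓ(v_i) = <v_i, a> is a linear equation in the a_j's. Collect the n equations into a matrix system V a = ℓ, where row i of V is v_i (expressed in the standard basis). Since V is invertible (lower-triangular with 1s on the diagonal, up to permutation), solve by back-substitution:
  V =
[[-1, 1, 0],
 [1, 0, 0],
 [1, 1, 1]]
  V a = (0, -2, -1)
Solving gives a = (-2, -2, 3).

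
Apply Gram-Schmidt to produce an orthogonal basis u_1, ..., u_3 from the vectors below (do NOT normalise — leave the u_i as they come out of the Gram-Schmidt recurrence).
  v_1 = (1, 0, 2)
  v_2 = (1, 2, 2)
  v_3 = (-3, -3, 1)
Orthogonal basis:
  u_1 = (1, 0, 2)
  u_2 = (0, 2, 0)
  u_3 = (-14/5, 0, 7/5)

Apply the Gram-Schmidt recurrence
  u_1 = v_1
  u_i = v_i − Σ_{j<i} ((v_i · u_j) / (u_j · u_j)) · u_j.

Step by step this gives:
  u_1 = (1, 0, 2)
  u_2 = (0, 2, 0)
  u_3 = (-14/5, 0, 7/5)

Orthogonality check:
  u_2 · u_1 = 0 (should be 0)
  u_3 · u_1 = 0 (should be 0)
  u_3 · u_2 = 0 (should be 0)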